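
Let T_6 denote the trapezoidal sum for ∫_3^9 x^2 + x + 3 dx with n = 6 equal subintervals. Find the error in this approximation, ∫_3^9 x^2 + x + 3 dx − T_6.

Exact integral: ∫_3^9 f(x) dx = 288.
T_6 = 289.
Error = 288 − 289 = -1.

-1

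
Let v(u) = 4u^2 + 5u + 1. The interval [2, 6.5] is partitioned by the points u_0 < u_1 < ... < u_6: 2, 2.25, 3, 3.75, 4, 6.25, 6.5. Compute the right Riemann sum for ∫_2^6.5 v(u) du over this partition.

600.125

Subinterval widths: 0.25, 0.75, 0.75, 0.25, 2.25, 0.25.
Right endpoints: 2.25, 3, 3.75, 4, 6.25, 6.5.
v(2.25) = 32.5, v(3) = 52, v(3.75) = 76, v(4) = 85, v(6.25) = 188.5, v(6.5) = 202.5.
Sum = Σ Δu_i · v(u_i).
Sum = 600.125.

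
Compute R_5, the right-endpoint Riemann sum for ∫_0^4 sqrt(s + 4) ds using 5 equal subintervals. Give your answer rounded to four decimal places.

Δs = (4 − 0)/5 = 0.8.
Right endpoints: 0.8, 1.6, 2.4, 3.2, 4.
f(0.8) ≈ 2.1909, f(1.6) ≈ 2.3664, f(2.4) ≈ 2.5298, f(3.2) ≈ 2.6833, f(4) ≈ 2.8284.
Sum = Δs · [f(0.8) + f(1.6) + f(2.4) + f(3.2) + f(4)].
Sum ≈ 10.0791.

10.0791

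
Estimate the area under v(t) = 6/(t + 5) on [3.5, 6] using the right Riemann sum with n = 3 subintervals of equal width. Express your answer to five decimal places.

Δt = (6 − 3.5)/3 = 5/6.
Right endpoints: 13/3, 31/6, 6.
v(13/3) = 9/14, v(31/6) = 36/61, v(6) = 6/11.
Sum = Δt · [v(13/3) + v(31/6) + v(6)].
Sum ≈ 1.48206.

1.48206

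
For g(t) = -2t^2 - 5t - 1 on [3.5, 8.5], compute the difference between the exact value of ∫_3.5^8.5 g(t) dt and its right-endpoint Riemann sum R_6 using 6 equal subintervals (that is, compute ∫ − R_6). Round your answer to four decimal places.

61.5741

Exact integral: ∫_3.5^8.5 g(t) dt ≈ -535.833333.
R_6 ≈ -597.407407.
Error ≈ -535.833333 − (-597.407407) ≈ 61.5741.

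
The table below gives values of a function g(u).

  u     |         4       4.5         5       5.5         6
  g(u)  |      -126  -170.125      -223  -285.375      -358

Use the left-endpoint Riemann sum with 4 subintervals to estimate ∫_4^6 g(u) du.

Δu = 0.5.
Sum = 0.5·[(-126) + (-170.125) + (-223) + (-285.375)] = -402.25.

-402.25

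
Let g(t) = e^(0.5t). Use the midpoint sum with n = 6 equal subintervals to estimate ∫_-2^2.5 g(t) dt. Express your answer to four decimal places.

6.2085

Δt = (2.5 − (-2))/6 = 0.75.
Midpoints: -1.625, -0.875, -0.125, 0.625, 1.375, 2.125.
g(-1.625) ≈ 0.4437, g(-0.875) ≈ 0.6456, g(-0.125) ≈ 0.9394, g(0.625) ≈ 1.3668, g(1.375) ≈ 1.9887, g(2.125) ≈ 2.8936.
Sum = Δt · [g(-1.625) + g(-0.875) + g(-0.125) + ...].
Sum ≈ 6.2085.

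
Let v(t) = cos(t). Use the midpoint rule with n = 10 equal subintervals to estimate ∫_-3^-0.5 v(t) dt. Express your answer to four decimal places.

-0.3392

Δt = (-0.5 − (-3))/10 = 0.25.
Midpoints: -2.875, -2.625, -2.375, -2.125, -1.875, -1.625, -1.375, -1.125, -0.875, -0.625.
v(-2.875) ≈ -0.9647, v(-2.625) ≈ -0.8695, v(-2.375) ≈ -0.7203, v(-2.125) ≈ -0.5263, v(-1.875) ≈ -0.2995, v(-1.625) ≈ -0.0542, v(-1.375) ≈ 0.1945, v(-1.125) ≈ 0.4312, v(-0.875) ≈ 0.6410, v(-0.625) ≈ 0.8110.
Sum = Δt · [v(-2.875) + v(-2.625) + v(-2.375) + ...].
Sum ≈ -0.3392.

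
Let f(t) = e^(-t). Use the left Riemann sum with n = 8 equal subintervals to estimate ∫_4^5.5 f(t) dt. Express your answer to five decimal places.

Δt = (5.5 − 4)/8 = 0.1875.
Left endpoints: 4, 4.1875, 4.375, 4.5625, 4.75, 4.9375, 5.125, 5.3125.
f(4) ≈ 0.01832, f(4.1875) ≈ 0.01518, f(4.375) ≈ 0.01259, f(4.5625) ≈ 0.01044, f(4.75) ≈ 0.00865, f(4.9375) ≈ 0.00717, f(5.125) ≈ 0.00595, f(5.3125) ≈ 0.00493.
Sum = Δt · [f(4) + f(4.1875) + f(4.375) + ...].
Sum ≈ 0.01560.

0.01560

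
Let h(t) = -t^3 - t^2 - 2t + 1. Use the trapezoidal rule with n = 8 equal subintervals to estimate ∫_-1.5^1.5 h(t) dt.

Δt = (1.5 − (-1.5))/8 = 0.375.
h(-1.5) = 5.125, h(-1.125) = 1745/512, h(-0.75) = 2.359375, h(-0.375) = 851/512, h(0) = 1, h(0.375) = 29/512, h(0.75) = -1.484375, h(1.125) = -2017/512, h(1.5) = -7.625.
T_8 = (Δt/2)·[h(t_0) + 2h(t_1) + ... + 2h(t_{7}) + h(t_8)].
Sum = 0.6796875.

0.6796875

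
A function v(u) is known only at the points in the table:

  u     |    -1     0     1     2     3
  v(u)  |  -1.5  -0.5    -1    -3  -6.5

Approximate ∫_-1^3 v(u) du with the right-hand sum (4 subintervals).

Δu = 1.
Sum = 1·[(-0.5) + (-1) + (-3) + (-6.5)] = -11.

-11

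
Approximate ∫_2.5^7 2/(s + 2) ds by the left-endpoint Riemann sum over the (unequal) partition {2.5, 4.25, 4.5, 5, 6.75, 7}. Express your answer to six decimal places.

Subinterval widths: 1.75, 0.25, 0.5, 1.75, 0.25.
Left endpoints: 2.5, 4.25, 4.5, 5, 6.75.
f(2.5) = 4/9, f(4.25) = 0.32, f(4.5) = 4/13, f(5) = 2/7, f(6.75) = 8/35.
Sum = Σ Δs_i · f(s_i).
Sum ≈ 1.568767.

1.568767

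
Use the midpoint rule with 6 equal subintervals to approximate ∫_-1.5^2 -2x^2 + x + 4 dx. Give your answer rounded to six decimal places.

7.490162

Δx = (2 − (-1.5))/6 = 7/12.
Midpoints: -29/24, -0.625, -1/24, 13/24, 1.125, 41/24.
f(-29/24) = -37/288, f(-0.625) = 2.59375, f(-1/24) = 1139/288, f(13/24) = 1139/288, f(1.125) = 2.59375, f(41/24) = -37/288.
Sum = Δx · [f(-29/24) + f(-0.625) + f(-1/24) + ...].
Sum ≈ 7.490162.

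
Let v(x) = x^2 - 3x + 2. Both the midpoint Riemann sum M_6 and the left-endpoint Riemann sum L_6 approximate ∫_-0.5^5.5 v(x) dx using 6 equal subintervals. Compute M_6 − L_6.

4.5

M_6 = 22.
L_6 = 17.5.
M_6 − L_6 = 4.5.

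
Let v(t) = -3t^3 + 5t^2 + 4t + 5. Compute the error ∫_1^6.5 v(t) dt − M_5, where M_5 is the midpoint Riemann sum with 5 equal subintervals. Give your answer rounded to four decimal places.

Exact integral: ∫_1^6.5 v(t) dt ≈ -772.005208.
M_5 = -756.0609375.
Error ≈ -772.005208 − (-756.0609375) ≈ -15.9443.

-15.9443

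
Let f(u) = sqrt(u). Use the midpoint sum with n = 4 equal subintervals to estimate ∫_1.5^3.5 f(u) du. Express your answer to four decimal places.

3.1420

Δu = (3.5 − 1.5)/4 = 0.5.
Midpoints: 1.75, 2.25, 2.75, 3.25.
f(1.75) ≈ 1.3229, f(2.25) ≈ 1.5000, f(2.75) ≈ 1.6583, f(3.25) ≈ 1.8028.
Sum = Δu · [f(1.75) + f(2.25) + f(2.75) + f(3.25)].
Sum ≈ 3.1420.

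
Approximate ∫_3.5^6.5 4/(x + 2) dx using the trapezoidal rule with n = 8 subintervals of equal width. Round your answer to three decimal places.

Δx = (6.5 − 3.5)/8 = 0.375.
f(3.5) = 8/11, f(3.875) = 32/47, f(4.25) = 0.64, f(4.625) = 32/53, f(5) = 4/7, f(5.375) = 32/59, f(5.75) = 16/31, f(6.125) = 32/65, f(6.5) = 8/17.
T_8 = (Δx/2)·[f(x_0) + 2f(x_1) + ... + 2f(x_{7}) + f(x_8)].
Sum ≈ 1.742.

1.742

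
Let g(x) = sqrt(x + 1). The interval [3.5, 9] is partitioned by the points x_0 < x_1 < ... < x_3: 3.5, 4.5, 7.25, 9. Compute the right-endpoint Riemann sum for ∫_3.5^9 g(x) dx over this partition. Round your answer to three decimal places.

Subinterval widths: 1, 2.75, 1.75.
Right endpoints: 4.5, 7.25, 9.
g(4.5) ≈ 2.345, g(7.25) ≈ 2.872, g(9) ≈ 3.162.
Sum = Σ Δx_i · g(x_i).
Sum ≈ 15.778.

15.778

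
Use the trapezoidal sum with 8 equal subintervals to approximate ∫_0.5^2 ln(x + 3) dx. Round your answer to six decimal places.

2.162268

Δx = (2 − 0.5)/8 = 0.1875.
f(0.5) ≈ 1.252763, f(0.6875) ≈ 1.304949, f(0.875) ≈ 1.354546, f(1.0625) ≈ 1.401799, f(1.25) ≈ 1.446919, f(1.4375) ≈ 1.490091, f(1.625) ≈ 1.531476, f(1.8125) ≈ 1.571217, f(2) ≈ 1.609438.
T_8 = (Δx/2)·[f(x_0) + 2f(x_1) + ... + 2f(x_{7}) + f(x_8)].
Sum ≈ 2.162268.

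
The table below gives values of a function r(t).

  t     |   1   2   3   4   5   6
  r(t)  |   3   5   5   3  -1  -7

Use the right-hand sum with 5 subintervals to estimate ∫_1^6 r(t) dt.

5

Δt = 1.
Sum = 1·[5 + 5 + 3 + (-1) + (-7)] = 5.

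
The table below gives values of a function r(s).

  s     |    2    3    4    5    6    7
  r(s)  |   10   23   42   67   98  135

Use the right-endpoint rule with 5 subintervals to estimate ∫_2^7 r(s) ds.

Δs = 1.
Sum = 1·[23 + 42 + 67 + 98 + 135] = 365.

365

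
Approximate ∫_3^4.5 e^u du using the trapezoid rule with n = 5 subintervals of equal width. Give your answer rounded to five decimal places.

Δu = (4.5 − 3)/5 = 0.3.
f(3) ≈ 20.08554, f(3.3) ≈ 27.11264, f(3.6) ≈ 36.59823, f(3.9) ≈ 49.40245, f(4.2) ≈ 66.68633, f(4.5) ≈ 90.01713.
T_5 = (Δu/2)·[f(u_0) + 2f(u_1) + ... + 2f(u_{4}) + f(u_5)].
Sum ≈ 70.45530.

70.45530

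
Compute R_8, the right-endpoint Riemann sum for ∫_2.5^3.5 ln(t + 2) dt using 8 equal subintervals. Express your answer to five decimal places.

1.62026

Δt = (3.5 − 2.5)/8 = 0.125.
Right endpoints: 2.625, 2.75, 2.875, 3, 3.125, 3.25, 3.375, 3.5.
f(2.625) ≈ 1.53148, f(2.75) ≈ 1.55814, f(2.875) ≈ 1.58412, f(3) ≈ 1.60944, f(3.125) ≈ 1.63413, f(3.25) ≈ 1.65823, f(3.375) ≈ 1.68176, f(3.5) ≈ 1.70475.
Sum = Δt · [f(2.625) + f(2.75) + f(2.875) + ...].
Sum ≈ 1.62026.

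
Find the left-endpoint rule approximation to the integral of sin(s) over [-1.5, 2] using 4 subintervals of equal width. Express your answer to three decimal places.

-0.379

Δs = (2 − (-1.5))/4 = 0.875.
Left endpoints: -1.5, -0.625, 0.25, 1.125.
f(-1.5) ≈ -0.997, f(-0.625) ≈ -0.585, f(0.25) ≈ 0.247, f(1.125) ≈ 0.902.
Sum = Δs · [f(-1.5) + f(-0.625) + f(0.25) + f(1.125)].
Sum ≈ -0.379.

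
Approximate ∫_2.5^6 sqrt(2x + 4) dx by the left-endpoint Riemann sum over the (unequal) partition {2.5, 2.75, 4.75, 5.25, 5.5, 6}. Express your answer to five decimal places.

11.63999

Subinterval widths: 0.25, 2, 0.5, 0.25, 0.5.
Left endpoints: 2.5, 2.75, 4.75, 5.25, 5.5.
f(2.5) ≈ 3.00000, f(2.75) ≈ 3.08221, f(4.75) ≈ 3.67423, f(5.25) ≈ 3.80789, f(5.5) ≈ 3.87298.
Sum = Σ Δx_i · f(x_i).
Sum ≈ 11.63999.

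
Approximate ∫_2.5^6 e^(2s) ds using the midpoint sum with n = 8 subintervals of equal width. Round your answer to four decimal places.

Δs = (6 − 2.5)/8 = 0.4375.
Midpoints: 2.71875, 3.15625, 3.59375, 4.03125, 4.46875, 4.90625, 5.34375, 5.78125.
f(2.71875) ≈ 229.8668, f(3.15625) ≈ 551.4218, f(3.59375) ≈ 1322.7921, f(4.03125) ≈ 3173.2133, f(4.46875) ≈ 7612.1429, f(4.90625) ≈ 18260.5815, f(5.34375) ≈ 43804.8578, f(5.78125) ≈ 105082.3912.
Sum = Δs · [f(2.71875) + f(3.15625) + f(3.59375) + ...].
Sum ≈ 78766.3045.

78766.3045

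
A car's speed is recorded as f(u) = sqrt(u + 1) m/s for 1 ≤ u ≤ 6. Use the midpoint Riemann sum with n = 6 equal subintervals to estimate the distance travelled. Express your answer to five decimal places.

Δu = (6 − 1)/6 = 5/6.
Midpoints: 17/12, 2.25, 37/12, 47/12, 4.75, 67/12.
f(17/12) ≈ 1.55456, f(2.25) ≈ 1.80278, f(37/12) ≈ 2.02073, f(47/12) ≈ 2.21736, f(4.75) ≈ 2.39792, f(67/12) ≈ 2.56580.
Sum = Δu · [f(17/12) + f(2.25) + f(37/12) + ...].
Sum ≈ 10.46595.

10.46595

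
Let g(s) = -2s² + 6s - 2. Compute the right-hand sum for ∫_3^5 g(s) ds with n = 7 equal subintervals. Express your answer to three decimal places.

Δs = (5 − 3)/7 = 2/7.
Right endpoints: 23/7, 25/7, 27/7, 29/7, 31/7, 33/7, 5.
g(23/7) = -190/49, g(25/7) = -298/49, g(27/7) = -422/49, g(29/7) = -562/49, g(31/7) = -718/49, g(33/7) = -890/49, g(5) = -22.
Sum = Δs · [g(23/7) + g(25/7) + g(27/7) + ...].
Sum ≈ -24.245.

-24.245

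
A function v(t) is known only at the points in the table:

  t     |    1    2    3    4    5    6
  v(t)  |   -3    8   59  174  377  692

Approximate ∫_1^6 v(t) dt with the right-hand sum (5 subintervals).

Δt = 1.
Sum = 1·[8 + 59 + 174 + 377 + 692] = 1310.

1310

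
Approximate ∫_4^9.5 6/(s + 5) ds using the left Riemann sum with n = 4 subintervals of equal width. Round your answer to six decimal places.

3.042546

Δs = (9.5 − 4)/4 = 1.375.
Left endpoints: 4, 5.375, 6.75, 8.125.
f(4) = 2/3, f(5.375) = 48/83, f(6.75) = 24/47, f(8.125) = 16/35.
Sum = Δs · [f(4) + f(5.375) + f(6.75) + f(8.125)].
Sum ≈ 3.042546.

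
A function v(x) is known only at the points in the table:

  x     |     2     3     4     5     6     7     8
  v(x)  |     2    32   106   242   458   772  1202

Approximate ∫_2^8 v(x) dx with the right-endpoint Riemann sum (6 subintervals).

2812

Δx = 1.
Sum = 1·[32 + 106 + 242 + 458 + 772 + 1202] = 2812.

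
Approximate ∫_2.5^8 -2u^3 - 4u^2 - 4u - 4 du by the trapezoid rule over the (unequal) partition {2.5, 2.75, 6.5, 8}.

Subinterval widths: 0.25, 3.75, 1.5.
f(2.5) = -70.25, f(2.75) = -86.84375, f(6.5) = -748.25, f(8) = -1316.
On each subinterval the trapezoid contributes (Δu_i/2)·[f(u_{i-1}) + f(u_i)].
Sum = -3133.625.

-3133.625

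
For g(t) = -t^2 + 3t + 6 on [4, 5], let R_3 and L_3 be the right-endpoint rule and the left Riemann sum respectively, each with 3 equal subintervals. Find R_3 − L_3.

-2

R_3 ≈ -1.851852.
L_3 ≈ 0.148148.
R_3 − L_3 = -2.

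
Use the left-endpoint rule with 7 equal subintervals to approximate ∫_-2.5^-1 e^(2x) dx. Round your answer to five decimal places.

Δx = (-1 − (-2.5))/7 = 3/14.
Left endpoints: -2.5, -16/7, -29/14, -13/7, -23/14, -10/7, -17/14.
f(-2.5) ≈ 0.00674, f(-16/7) ≈ 0.01034, f(-29/14) ≈ 0.01588, f(-13/7) ≈ 0.02437, f(-23/14) ≈ 0.03741, f(-10/7) ≈ 0.05743, f(-17/14) ≈ 0.08816.
Sum = Δx · [f(-2.5) + f(-16/7) + f(-29/14) + ...].
Sum ≈ 0.05150.

0.05150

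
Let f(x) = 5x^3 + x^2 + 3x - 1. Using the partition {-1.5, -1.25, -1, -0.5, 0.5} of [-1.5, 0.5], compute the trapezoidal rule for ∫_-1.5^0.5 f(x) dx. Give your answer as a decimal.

-10.22265625

Subinterval widths: 0.25, 0.25, 0.5, 1.
f(-1.5) = -20.125, f(-1.25) = -12.953125, f(-1) = -8, f(-0.5) = -2.875, f(0.5) = 1.375.
On each subinterval the trapezoid contributes (Δx_i/2)·[f(x_{i-1}) + f(x_i)].
Sum = -10.22265625.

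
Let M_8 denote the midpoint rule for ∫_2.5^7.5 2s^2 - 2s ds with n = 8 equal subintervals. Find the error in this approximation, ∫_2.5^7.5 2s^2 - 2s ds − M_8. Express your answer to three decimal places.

0.326

Exact integral: ∫_2.5^7.5 f(s) ds ≈ 220.83333.
M_8 = 220.5078125.
Error ≈ 220.83333 − 220.5078125 ≈ 0.326.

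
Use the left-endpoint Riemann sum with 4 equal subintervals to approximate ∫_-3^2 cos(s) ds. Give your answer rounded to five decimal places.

0.55129

Δs = (2 − (-3))/4 = 1.25.
Left endpoints: -3, -1.75, -0.5, 0.75.
f(-3) ≈ -0.98999, f(-1.75) ≈ -0.17825, f(-0.5) ≈ 0.87758, f(0.75) ≈ 0.73169.
Sum = Δs · [f(-3) + f(-1.75) + f(-0.5) + f(0.75)].
Sum ≈ 0.55129.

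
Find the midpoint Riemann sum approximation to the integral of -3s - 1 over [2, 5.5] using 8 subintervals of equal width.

Δs = (5.5 − 2)/8 = 0.4375.
Midpoints: 2.21875, 2.65625, 3.09375, 3.53125, 3.96875, 4.40625, 4.84375, 5.28125.
f(2.21875) = -7.65625, f(2.65625) = -8.96875, f(3.09375) = -10.28125, f(3.53125) = -11.59375, f(3.96875) = -12.90625, f(4.40625) = -14.21875, f(4.84375) = -15.53125, f(5.28125) = -16.84375.
Sum = Δs · [f(2.21875) + f(2.65625) + f(3.09375) + ...].
Sum = -42.875.

-42.875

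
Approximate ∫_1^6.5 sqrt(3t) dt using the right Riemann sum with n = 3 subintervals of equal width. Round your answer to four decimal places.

Δt = (6.5 − 1)/3 = 11/6.
Right endpoints: 17/6, 14/3, 6.5.
f(17/6) ≈ 2.9155, f(14/3) ≈ 3.7417, f(6.5) ≈ 4.4159.
Sum = Δt · [f(17/6) + f(14/3) + f(6.5)].
Sum ≈ 20.3005.

20.3005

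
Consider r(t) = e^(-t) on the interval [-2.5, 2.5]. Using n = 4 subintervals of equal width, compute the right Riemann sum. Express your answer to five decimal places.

6.07367

Δt = (2.5 − (-2.5))/4 = 1.25.
Right endpoints: -1.25, 0, 1.25, 2.5.
r(-1.25) ≈ 3.49034, r(0) ≈ 1.00000, r(1.25) ≈ 0.28650, r(2.5) ≈ 0.08208.
Sum = Δt · [r(-1.25) + r(0) + r(1.25) + r(2.5)].
Sum ≈ 6.07367.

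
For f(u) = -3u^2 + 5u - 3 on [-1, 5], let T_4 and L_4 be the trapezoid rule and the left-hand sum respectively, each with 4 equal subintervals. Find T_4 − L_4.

-31.5

T_4 = -90.75.
L_4 = -59.25.
T_4 − L_4 = -31.5.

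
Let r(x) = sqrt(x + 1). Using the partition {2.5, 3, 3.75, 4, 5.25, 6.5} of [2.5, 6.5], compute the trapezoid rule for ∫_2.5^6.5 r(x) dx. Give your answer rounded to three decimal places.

9.321

Subinterval widths: 0.5, 0.75, 0.25, 1.25, 1.25.
r(2.5) ≈ 1.871, r(3) ≈ 2.000, r(3.75) ≈ 2.179, r(4) ≈ 2.236, r(5.25) ≈ 2.500, r(6.5) ≈ 2.739.
On each subinterval the trapezoid contributes (Δx_i/2)·[r(x_{i-1}) + r(x_i)].
Sum ≈ 9.321.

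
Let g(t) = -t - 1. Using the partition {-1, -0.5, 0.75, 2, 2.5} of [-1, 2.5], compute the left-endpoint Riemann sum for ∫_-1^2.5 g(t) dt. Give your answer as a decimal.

Subinterval widths: 0.5, 1.25, 1.25, 0.5.
Left endpoints: -1, -0.5, 0.75, 2.
g(-1) = 0, g(-0.5) = -0.5, g(0.75) = -1.75, g(2) = -3.
Sum = Σ Δt_i · g(t_i).
Sum = -4.3125.

-4.3125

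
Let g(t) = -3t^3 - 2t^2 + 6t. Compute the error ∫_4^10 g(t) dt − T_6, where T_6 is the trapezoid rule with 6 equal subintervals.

65

Exact integral: ∫_4^10 g(t) dt = -7680.
T_6 = -7745.
Error = -7680 − (-7745) = 65.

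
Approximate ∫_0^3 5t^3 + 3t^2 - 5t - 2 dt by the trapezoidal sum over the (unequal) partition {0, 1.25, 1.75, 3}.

Subinterval widths: 1.25, 0.5, 1.25.
f(0) = -2, f(1.25) = 6.203125, f(1.75) = 25.234375, f(3) = 145.
On each subinterval the trapezoid contributes (Δt_i/2)·[f(t_{i-1}) + f(t_i)].
Sum = 116.8828125.

116.8828125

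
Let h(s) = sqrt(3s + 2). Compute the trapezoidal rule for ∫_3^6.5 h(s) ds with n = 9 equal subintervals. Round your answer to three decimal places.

Δs = (6.5 − 3)/9 = 7/18.
h(3) ≈ 3.317, h(61/18) ≈ 3.488, h(34/9) ≈ 3.651, h(25/6) ≈ 3.808, h(41/9) ≈ 3.958, h(89/18) ≈ 4.103, h(16/3) ≈ 4.243, h(103/18) ≈ 4.378, h(55/9) ≈ 4.509, h(6.5) ≈ 4.637.
T_9 = (Δs/2)·[h(s_0) + 2h(s_1) + ... + 2h(s_{8}) + h(s_9)].
Sum ≈ 14.045.

14.045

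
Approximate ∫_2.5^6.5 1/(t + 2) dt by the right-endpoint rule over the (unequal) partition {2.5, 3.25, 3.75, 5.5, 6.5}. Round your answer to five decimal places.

Subinterval widths: 0.75, 0.5, 1.75, 1.
Right endpoints: 3.25, 3.75, 5.5, 6.5.
f(3.25) = 4/21, f(3.75) = 4/23, f(5.5) = 2/15, f(6.5) = 2/17.
Sum = Σ Δt_i · f(t_i).
Sum ≈ 0.58079.

0.58079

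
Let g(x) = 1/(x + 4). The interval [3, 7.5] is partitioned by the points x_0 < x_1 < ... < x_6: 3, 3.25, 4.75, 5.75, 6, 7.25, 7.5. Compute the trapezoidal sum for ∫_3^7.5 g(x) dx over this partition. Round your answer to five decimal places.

0.49804

Subinterval widths: 0.25, 1.5, 1, 0.25, 1.25, 0.25.
g(3) = 1/7, g(3.25) = 4/29, g(4.75) = 4/35, g(5.75) = 4/39, g(6) = 0.1, g(7.25) = 4/45, g(7.5) = 2/23.
On each subinterval the trapezoid contributes (Δx_i/2)·[g(x_{i-1}) + g(x_i)].
Sum ≈ 0.49804.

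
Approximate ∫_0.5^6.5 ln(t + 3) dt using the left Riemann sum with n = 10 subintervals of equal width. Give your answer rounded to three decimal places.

Δt = (6.5 − 0.5)/10 = 0.6.
Left endpoints: 0.5, 1.1, 1.7, 2.3, 2.9, 3.5, 4.1, 4.7, 5.3, 5.9.
f(0.5) ≈ 1.253, f(1.1) ≈ 1.411, f(1.7) ≈ 1.548, f(2.3) ≈ 1.668, f(2.9) ≈ 1.775, f(3.5) ≈ 1.872, f(4.1) ≈ 1.960, f(4.7) ≈ 2.041, f(5.3) ≈ 2.116, f(5.9) ≈ 2.186.
Sum = Δt · [f(0.5) + f(1.1) + f(1.7) + ...].
Sum ≈ 10.698.

10.698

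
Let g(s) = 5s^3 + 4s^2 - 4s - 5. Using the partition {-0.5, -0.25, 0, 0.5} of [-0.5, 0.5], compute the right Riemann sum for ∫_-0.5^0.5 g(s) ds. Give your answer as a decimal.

Subinterval widths: 0.25, 0.25, 0.5.
Right endpoints: -0.25, 0, 0.5.
g(-0.25) = -3.828125, g(0) = -5, g(0.5) = -5.375.
Sum = Σ Δs_i · g(s_i).
Sum = -4.89453125.

-4.89453125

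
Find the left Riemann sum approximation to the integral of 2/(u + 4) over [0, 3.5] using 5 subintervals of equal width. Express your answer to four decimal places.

Δu = (3.5 − 0)/5 = 0.7.
Left endpoints: 0, 0.7, 1.4, 2.1, 2.8.
f(0) = 0.5, f(0.7) = 20/47, f(1.4) = 10/27, f(2.1) = 20/61, f(2.8) = 5/17.
Sum = Δu · [f(0) + f(0.7) + f(1.4) + f(2.1) + f(2.8)].
Sum ≈ 1.3425.

1.3425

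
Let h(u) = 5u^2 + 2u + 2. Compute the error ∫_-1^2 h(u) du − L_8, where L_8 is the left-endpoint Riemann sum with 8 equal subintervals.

Exact integral: ∫_-1^2 h(u) du = 24.
L_8 = 20.4140625.
Error = 24 − 20.4140625 = 3.5859375.

3.5859375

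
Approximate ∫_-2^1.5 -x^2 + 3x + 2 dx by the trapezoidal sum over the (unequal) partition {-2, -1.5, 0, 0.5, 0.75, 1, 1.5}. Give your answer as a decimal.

-0.046875

Subinterval widths: 0.5, 1.5, 0.5, 0.25, 0.25, 0.5.
f(-2) = -8, f(-1.5) = -4.75, f(0) = 2, f(0.5) = 3.25, f(0.75) = 3.6875, f(1) = 4, f(1.5) = 4.25.
On each subinterval the trapezoid contributes (Δx_i/2)·[f(x_{i-1}) + f(x_i)].
Sum = -0.046875.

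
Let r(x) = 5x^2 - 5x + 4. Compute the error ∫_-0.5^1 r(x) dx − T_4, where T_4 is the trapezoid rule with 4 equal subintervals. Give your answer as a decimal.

Exact integral: ∫_-0.5^1 r(x) dx = 6.
T_4 = 6.17578125.
Error = 6 − 6.17578125 = -0.17578125.

-0.17578125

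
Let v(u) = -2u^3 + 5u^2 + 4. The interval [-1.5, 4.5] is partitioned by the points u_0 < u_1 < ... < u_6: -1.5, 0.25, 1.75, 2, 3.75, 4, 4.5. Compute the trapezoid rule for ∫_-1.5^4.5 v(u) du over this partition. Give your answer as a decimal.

-25.1796875

Subinterval widths: 1.75, 1.5, 0.25, 1.75, 0.25, 0.5.
v(-1.5) = 22, v(0.25) = 4.28125, v(1.75) = 8.59375, v(2) = 8, v(3.75) = -31.15625, v(4) = -44, v(4.5) = -77.
On each subinterval the trapezoid contributes (Δu_i/2)·[v(u_{i-1}) + v(u_i)].
Sum = -25.1796875.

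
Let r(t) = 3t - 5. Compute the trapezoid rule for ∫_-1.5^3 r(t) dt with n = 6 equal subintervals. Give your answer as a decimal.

-12.375

Δt = (3 − (-1.5))/6 = 0.75.
r(-1.5) = -9.5, r(-0.75) = -7.25, r(0) = -5, r(0.75) = -2.75, r(1.5) = -0.5, r(2.25) = 1.75, r(3) = 4.
T_6 = (Δt/2)·[r(t_0) + 2r(t_1) + ... + 2r(t_{5}) + r(t_6)].
Sum = -12.375.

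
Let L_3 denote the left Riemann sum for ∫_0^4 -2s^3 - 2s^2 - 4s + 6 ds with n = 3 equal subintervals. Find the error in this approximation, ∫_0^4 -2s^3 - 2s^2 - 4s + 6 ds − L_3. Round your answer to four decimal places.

Exact integral: ∫_0^4 f(s) ds ≈ -178.666667.
L_3 ≈ -77.925926.
Error ≈ -178.666667 − (-77.925926) ≈ -100.7407.

-100.7407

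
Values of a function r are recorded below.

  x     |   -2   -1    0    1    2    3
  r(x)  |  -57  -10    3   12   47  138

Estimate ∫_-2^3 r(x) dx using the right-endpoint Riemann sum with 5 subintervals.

Δx = 1.
Sum = 1·[(-10) + 3 + 12 + 47 + 138] = 190.

190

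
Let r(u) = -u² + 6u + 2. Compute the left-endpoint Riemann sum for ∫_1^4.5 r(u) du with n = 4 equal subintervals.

33.49609375

Δu = (4.5 − 1)/4 = 0.875.
Left endpoints: 1, 1.875, 2.75, 3.625.
r(1) = 7, r(1.875) = 9.734375, r(2.75) = 10.9375, r(3.625) = 10.609375.
Sum = Δu · [r(1) + r(1.875) + r(2.75) + r(3.625)].
Sum = 33.49609375.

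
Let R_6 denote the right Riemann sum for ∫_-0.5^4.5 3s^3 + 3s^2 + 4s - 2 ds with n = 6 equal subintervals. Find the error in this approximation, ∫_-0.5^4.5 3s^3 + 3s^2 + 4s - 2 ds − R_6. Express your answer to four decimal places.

-159.5486

Exact integral: ∫_-0.5^4.5 f(s) ds = 428.75.
R_6 ≈ 588.298611.
Error ≈ 428.75 − 588.298611 ≈ -159.5486.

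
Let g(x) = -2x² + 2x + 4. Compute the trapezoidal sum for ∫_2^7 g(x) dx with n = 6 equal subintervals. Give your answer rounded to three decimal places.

-159.491

Δx = (7 − 2)/6 = 5/6.
g(2) = 0, g(17/6) = -115/18, g(11/3) = -140/9, g(4.5) = -27.5, g(16/3) = -380/9, g(37/6) = -1075/18, g(7) = -80.
T_6 = (Δx/2)·[g(x_0) + 2g(x_1) + ... + 2g(x_{5}) + g(x_6)].
Sum ≈ -159.491.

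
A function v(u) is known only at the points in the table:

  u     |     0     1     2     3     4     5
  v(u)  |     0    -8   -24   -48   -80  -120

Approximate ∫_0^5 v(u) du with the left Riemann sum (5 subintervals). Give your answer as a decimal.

-160

Δu = 1.
Sum = 1·[0 + (-8) + (-24) + (-48) + (-80)] = -160.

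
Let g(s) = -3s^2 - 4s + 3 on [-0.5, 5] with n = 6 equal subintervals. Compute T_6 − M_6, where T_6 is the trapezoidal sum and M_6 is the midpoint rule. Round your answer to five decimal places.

T_6 ≈ -160.4357639.
M_6 ≈ -156.9696181.
T_6 − M_6 ≈ -3.46615.

-3.46615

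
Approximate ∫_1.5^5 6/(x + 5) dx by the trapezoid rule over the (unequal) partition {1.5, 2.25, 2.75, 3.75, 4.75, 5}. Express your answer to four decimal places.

Subinterval widths: 0.75, 0.5, 1, 1, 0.25.
f(1.5) = 12/13, f(2.25) = 24/29, f(2.75) = 24/31, f(3.75) = 24/35, f(4.75) = 8/13, f(5) = 0.6.
On each subinterval the trapezoid contributes (Δx_i/2)·[f(x_{i-1}) + f(x_i)].
Sum ≈ 2.5894.

2.5894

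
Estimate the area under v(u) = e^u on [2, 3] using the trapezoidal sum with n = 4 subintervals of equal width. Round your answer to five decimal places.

Δu = (3 − 2)/4 = 0.25.
v(2) ≈ 7.38906, v(2.25) ≈ 9.48774, v(2.5) ≈ 12.18249, v(2.75) ≈ 15.64263, v(3) ≈ 20.08554.
T_4 = (Δu/2)·[v(u_0) + 2v(u_1) + 2v(u_2) + 2v(u_3) + v(u_4)].
Sum ≈ 12.76254.

12.76254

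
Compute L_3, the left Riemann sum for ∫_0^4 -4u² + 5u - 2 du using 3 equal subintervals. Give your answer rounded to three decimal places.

Δu = (4 − 0)/3 = 4/3.
Left endpoints: 0, 4/3, 8/3.
f(0) = -2, f(4/3) = -22/9, f(8/3) = -154/9.
Sum = Δu · [f(0) + f(4/3) + f(8/3)].
Sum ≈ -28.741.

-28.741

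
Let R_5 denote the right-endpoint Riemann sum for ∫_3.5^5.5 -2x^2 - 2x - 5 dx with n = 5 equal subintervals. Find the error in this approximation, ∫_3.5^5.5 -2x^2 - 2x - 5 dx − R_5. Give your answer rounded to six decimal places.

Exact integral: ∫_3.5^5.5 f(x) dx ≈ -110.33333333.
R_5 = -118.44.
Error ≈ -110.33333333 − (-118.44) ≈ 8.106667.

8.106667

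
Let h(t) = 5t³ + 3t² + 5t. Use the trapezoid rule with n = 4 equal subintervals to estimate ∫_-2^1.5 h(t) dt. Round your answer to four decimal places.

-7.0068

Δt = (1.5 − (-2))/4 = 0.875.
h(-2) = -38, h(-1.125) = -4581/512, h(-0.25) = -1.140625, h(0.625) = 2825/512, h(1.5) = 31.125.
T_4 = (Δt/2)·[h(t_0) + 2h(t_1) + 2h(t_2) + 2h(t_3) + h(t_4)].
Sum ≈ -7.0068.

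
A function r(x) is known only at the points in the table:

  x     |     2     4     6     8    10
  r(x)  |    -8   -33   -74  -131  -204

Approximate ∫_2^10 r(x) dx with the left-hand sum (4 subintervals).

Δx = 2.
Sum = 2·[(-8) + (-33) + (-74) + (-131)] = -492.

-492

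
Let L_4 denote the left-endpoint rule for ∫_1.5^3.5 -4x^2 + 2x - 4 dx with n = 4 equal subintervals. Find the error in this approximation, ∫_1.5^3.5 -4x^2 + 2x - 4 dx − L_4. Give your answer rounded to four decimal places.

-8.6667

Exact integral: ∫_1.5^3.5 f(x) dx ≈ -50.666667.
L_4 = -42.
Error ≈ -50.666667 − (-42) ≈ -8.6667.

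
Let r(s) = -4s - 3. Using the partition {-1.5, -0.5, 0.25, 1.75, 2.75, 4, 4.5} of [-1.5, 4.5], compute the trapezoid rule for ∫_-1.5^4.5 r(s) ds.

Subinterval widths: 1, 0.75, 1.5, 1, 1.25, 0.5.
r(-1.5) = 3, r(-0.5) = -1, r(0.25) = -4, r(1.75) = -10, r(2.75) = -14, r(4) = -19, r(4.5) = -21.
On each subinterval the trapezoid contributes (Δs_i/2)·[r(s_{i-1}) + r(s_i)].
Sum = -54.

-54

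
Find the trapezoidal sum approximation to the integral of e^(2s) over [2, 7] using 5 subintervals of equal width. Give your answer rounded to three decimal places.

Δs = (7 − 2)/5 = 1.
f(2) ≈ 54.598, f(3) ≈ 403.429, f(4) ≈ 2980.958, f(5) ≈ 22026.466, f(6) ≈ 162754.791, f(7) ≈ 1202604.284.
T_5 = (Δs/2)·[f(s_0) + 2f(s_1) + ... + 2f(s_{4}) + f(s_5)].
Sum ≈ 789495.085.

789495.085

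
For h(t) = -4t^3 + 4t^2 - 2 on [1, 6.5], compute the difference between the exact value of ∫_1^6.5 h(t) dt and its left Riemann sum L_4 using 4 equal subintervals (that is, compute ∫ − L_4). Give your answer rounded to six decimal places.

-567.975260

Exact integral: ∫_1^6.5 h(t) dt ≈ -1430.22916667.
L_4 = -862.25390625.
Error ≈ -1430.22916667 − (-862.25390625) ≈ -567.975260.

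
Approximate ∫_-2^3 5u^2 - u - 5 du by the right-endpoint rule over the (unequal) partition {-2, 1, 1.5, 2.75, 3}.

Subinterval widths: 3, 0.5, 1.25, 0.25.
Right endpoints: 1, 1.5, 2.75, 3.
f(1) = -1, f(1.5) = 4.75, f(2.75) = 30.0625, f(3) = 37.
Sum = Σ Δu_i · f(u_i).
Sum = 46.203125.

46.203125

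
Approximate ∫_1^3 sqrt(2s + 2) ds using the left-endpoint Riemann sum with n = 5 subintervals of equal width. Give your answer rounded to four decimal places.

4.7082

Δs = (3 − 1)/5 = 0.4.
Left endpoints: 1, 1.4, 1.8, 2.2, 2.6.
f(1) ≈ 2.0000, f(1.4) ≈ 2.1909, f(1.8) ≈ 2.3664, f(2.2) ≈ 2.5298, f(2.6) ≈ 2.6833.
Sum = Δs · [f(1) + f(1.4) + f(1.8) + f(2.2) + f(2.6)].
Sum ≈ 4.7082.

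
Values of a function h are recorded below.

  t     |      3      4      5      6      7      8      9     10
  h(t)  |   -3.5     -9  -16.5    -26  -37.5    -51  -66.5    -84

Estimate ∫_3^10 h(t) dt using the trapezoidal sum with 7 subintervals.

-250.25

Δt = 1.
T_7 = (1/2)·[(-3.5) + 2·(-9) + 2·(-16.5) + 2·(-26) + 2·(-37.5) + 2·(-51) + 2·(-66.5) + (-84)] = -250.25.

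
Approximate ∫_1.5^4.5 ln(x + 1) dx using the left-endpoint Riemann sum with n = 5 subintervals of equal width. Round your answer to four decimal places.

Δx = (4.5 − 1.5)/5 = 0.6.
Left endpoints: 1.5, 2.1, 2.7, 3.3, 3.9.
f(1.5) ≈ 0.9163, f(2.1) ≈ 1.1314, f(2.7) ≈ 1.3083, f(3.3) ≈ 1.4586, f(3.9) ≈ 1.5892.
Sum = Δx · [f(1.5) + f(2.1) + f(2.7) + f(3.3) + f(3.9)].
Sum ≈ 3.8423.

3.8423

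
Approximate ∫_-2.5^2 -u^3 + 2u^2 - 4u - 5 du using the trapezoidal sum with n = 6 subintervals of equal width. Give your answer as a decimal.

4.67578125

Δu = (2 − (-2.5))/6 = 0.75.
f(-2.5) = 33.125, f(-1.75) = 13.484375, f(-1) = 2, f(-0.25) = -3.859375, f(0.5) = -6.625, f(1.25) = -8.828125, f(2) = -13.
T_6 = (Δu/2)·[f(u_0) + 2f(u_1) + ... + 2f(u_{5}) + f(u_6)].
Sum = 4.67578125.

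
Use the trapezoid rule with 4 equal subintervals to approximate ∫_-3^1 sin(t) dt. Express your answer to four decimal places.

Δt = (1 − (-3))/4 = 1.
f(-3) ≈ -0.1411, f(-2) ≈ -0.9093, f(-1) ≈ -0.8415, f(0) ≈ 0.0000, f(1) ≈ 0.8415.
T_4 = (Δt/2)·[f(t_0) + 2f(t_1) + 2f(t_2) + 2f(t_3) + f(t_4)].
Sum ≈ -1.4006.

-1.4006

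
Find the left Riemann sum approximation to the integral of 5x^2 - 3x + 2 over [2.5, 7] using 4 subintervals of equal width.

Δx = (7 − 2.5)/4 = 1.125.
Left endpoints: 2.5, 3.625, 4.75, 5.875.
f(2.5) = 25.75, f(3.625) = 56.828125, f(4.75) = 100.5625, f(5.875) = 156.953125.
Sum = Δx · [f(2.5) + f(3.625) + f(4.75) + f(5.875)].
Sum = 382.60546875.

382.60546875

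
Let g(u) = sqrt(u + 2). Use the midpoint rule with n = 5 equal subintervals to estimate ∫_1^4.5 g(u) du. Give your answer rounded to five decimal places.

7.58566

Δu = (4.5 − 1)/5 = 0.7.
Midpoints: 1.35, 2.05, 2.75, 3.45, 4.15.
g(1.35) ≈ 1.83030, g(2.05) ≈ 2.01246, g(2.75) ≈ 2.17945, g(3.45) ≈ 2.33452, g(4.15) ≈ 2.47992.
Sum = Δu · [g(1.35) + g(2.05) + g(2.75) + g(3.45) + g(4.15)].
Sum ≈ 7.58566.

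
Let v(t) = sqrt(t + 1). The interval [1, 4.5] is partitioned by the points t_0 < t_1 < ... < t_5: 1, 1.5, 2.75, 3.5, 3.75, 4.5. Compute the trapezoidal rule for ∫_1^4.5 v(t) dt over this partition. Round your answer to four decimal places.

Subinterval widths: 0.5, 1.25, 0.75, 0.25, 0.75.
v(1) ≈ 1.4142, v(1.5) ≈ 1.5811, v(2.75) ≈ 1.9365, v(3.5) ≈ 2.1213, v(3.75) ≈ 2.1794, v(4.5) ≈ 2.3452.
On each subinterval the trapezoid contributes (Δt_i/2)·[v(t_{i-1}) + v(t_i)].
Sum ≈ 6.7034.

6.7034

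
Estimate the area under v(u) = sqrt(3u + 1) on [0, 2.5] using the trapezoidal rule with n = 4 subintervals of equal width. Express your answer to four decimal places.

Δu = (2.5 − 0)/4 = 0.625.
v(0) ≈ 1.0000, v(0.625) ≈ 1.6956, v(1.25) ≈ 2.1794, v(1.875) ≈ 2.5739, v(2.5) ≈ 2.9155.
T_4 = (Δu/2)·[v(u_0) + 2v(u_1) + 2v(u_2) + 2v(u_3) + v(u_4)].
Sum ≈ 5.2542.

5.2542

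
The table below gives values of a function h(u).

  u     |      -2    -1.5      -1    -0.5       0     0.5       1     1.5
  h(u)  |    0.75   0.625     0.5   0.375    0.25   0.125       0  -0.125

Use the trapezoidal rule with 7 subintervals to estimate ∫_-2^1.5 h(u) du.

1.09375

Δu = 0.5.
T_7 = (0.5/2)·[0.75 + 2·0.625 + 2·0.5 + 2·0.375 + 2·0.25 + 2·0.125 + 2·0 + (-0.125)] = 1.09375.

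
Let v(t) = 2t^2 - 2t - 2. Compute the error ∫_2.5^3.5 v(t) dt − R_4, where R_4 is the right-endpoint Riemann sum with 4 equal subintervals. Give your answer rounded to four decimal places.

-1.2708

Exact integral: ∫_2.5^3.5 v(t) dt ≈ 10.166667.
R_4 = 11.4375.
Error ≈ 10.166667 − 11.4375 ≈ -1.2708.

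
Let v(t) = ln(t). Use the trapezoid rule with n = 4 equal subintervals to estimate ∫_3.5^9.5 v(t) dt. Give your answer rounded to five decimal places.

10.96906

Δt = (9.5 − 3.5)/4 = 1.5.
v(3.5) ≈ 1.25276, v(5) ≈ 1.60944, v(6.5) ≈ 1.87180, v(8) ≈ 2.07944, v(9.5) ≈ 2.25129.
T_4 = (Δt/2)·[v(t_0) + 2v(t_1) + 2v(t_2) + 2v(t_3) + v(t_4)].
Sum ≈ 10.96906.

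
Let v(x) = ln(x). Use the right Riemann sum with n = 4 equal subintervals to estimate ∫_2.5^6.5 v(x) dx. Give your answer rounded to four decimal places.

Δx = (6.5 − 2.5)/4 = 1.
Right endpoints: 3.5, 4.5, 5.5, 6.5.
v(3.5) ≈ 1.2528, v(4.5) ≈ 1.5041, v(5.5) ≈ 1.7047, v(6.5) ≈ 1.8718.
Sum = Δx · [v(3.5) + v(4.5) + v(5.5) + v(6.5)].
Sum ≈ 6.3334.

6.3334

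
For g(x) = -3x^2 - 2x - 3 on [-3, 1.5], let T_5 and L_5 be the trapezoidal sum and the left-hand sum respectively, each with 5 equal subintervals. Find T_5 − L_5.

T_5 = -38.9475.
L_5 = -44.01.
T_5 − L_5 = 5.0625.

5.0625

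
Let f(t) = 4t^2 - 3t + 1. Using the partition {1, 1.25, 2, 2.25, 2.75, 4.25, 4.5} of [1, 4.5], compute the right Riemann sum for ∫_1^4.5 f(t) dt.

132.125

Subinterval widths: 0.25, 0.75, 0.25, 0.5, 1.5, 0.25.
Right endpoints: 1.25, 2, 2.25, 2.75, 4.25, 4.5.
f(1.25) = 3.5, f(2) = 11, f(2.25) = 14.5, f(2.75) = 23, f(4.25) = 60.5, f(4.5) = 68.5.
Sum = Σ Δt_i · f(t_i).
Sum = 132.125.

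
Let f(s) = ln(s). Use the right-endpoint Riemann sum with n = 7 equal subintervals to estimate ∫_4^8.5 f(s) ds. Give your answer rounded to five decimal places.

Δs = (8.5 − 4)/7 = 9/14.
Right endpoints: 65/14, 37/7, 83/14, 46/7, 101/14, 55/7, 8.5.
f(65/14) ≈ 1.53533, f(37/7) ≈ 1.66501, f(83/14) ≈ 1.77978, f(46/7) ≈ 1.88273, f(101/14) ≈ 1.97606, f(55/7) ≈ 2.06142, f(8.5) ≈ 2.14007.
Sum = Δs · [f(65/14) + f(37/7) + f(83/14) + ...].
Sum ≈ 8.38312.

8.38312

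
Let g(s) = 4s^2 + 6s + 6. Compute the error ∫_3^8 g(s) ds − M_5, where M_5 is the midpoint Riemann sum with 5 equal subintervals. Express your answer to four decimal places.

Exact integral: ∫_3^8 g(s) ds ≈ 841.666667.
M_5 = 840.
Error ≈ 841.666667 − 840 ≈ 1.6667.

1.6667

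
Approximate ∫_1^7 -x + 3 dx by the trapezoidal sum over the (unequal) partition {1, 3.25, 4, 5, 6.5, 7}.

-6

Subinterval widths: 2.25, 0.75, 1, 1.5, 0.5.
f(1) = 2, f(3.25) = -0.25, f(4) = -1, f(5) = -2, f(6.5) = -3.5, f(7) = -4.
On each subinterval the trapezoid contributes (Δx_i/2)·[f(x_{i-1}) + f(x_i)].
Sum = -6.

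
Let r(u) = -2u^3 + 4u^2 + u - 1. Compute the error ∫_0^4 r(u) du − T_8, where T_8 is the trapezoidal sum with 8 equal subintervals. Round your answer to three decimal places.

Exact integral: ∫_0^4 r(u) du ≈ -38.66667.
T_8 = -40.
Error ≈ -38.66667 − (-40) ≈ 1.333.

1.333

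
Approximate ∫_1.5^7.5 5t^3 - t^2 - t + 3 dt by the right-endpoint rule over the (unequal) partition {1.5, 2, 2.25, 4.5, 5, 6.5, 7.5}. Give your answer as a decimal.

5346.56640625

Subinterval widths: 0.5, 0.25, 2.25, 0.5, 1.5, 1.
Right endpoints: 2, 2.25, 4.5, 5, 6.5, 7.5.
f(2) = 37, f(2.25) = 52.640625, f(4.5) = 433.875, f(5) = 598, f(6.5) = 1327.375, f(7.5) = 2048.625.
Sum = Σ Δt_i · f(t_i).
Sum = 5346.56640625.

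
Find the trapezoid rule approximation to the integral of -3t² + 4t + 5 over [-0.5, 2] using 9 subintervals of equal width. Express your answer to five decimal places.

Δt = (2 − (-0.5))/9 = 5/18.
f(-0.5) = 2.25, f(-2/9) = 107/27, f(1/18) = 563/108, f(1/3) = 6, f(11/18) = 683/108, f(8/9) = 167/27, f(7/6) = 67/12, f(13/9) = 122/27, f(31/18) = 323/108, f(2) = 1.
T_9 = (Δt/2)·[f(t_0) + 2f(t_1) + ... + 2f(t_{8}) + f(t_9)].
Sum ≈ 11.77855.

11.77855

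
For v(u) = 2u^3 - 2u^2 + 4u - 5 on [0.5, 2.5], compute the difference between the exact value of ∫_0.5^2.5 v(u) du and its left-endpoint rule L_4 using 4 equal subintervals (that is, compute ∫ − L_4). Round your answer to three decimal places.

Exact integral: ∫_0.5^2.5 v(u) du ≈ 11.16667.
L_4 = 5.
Error ≈ 11.16667 − 5 ≈ 6.167.

6.167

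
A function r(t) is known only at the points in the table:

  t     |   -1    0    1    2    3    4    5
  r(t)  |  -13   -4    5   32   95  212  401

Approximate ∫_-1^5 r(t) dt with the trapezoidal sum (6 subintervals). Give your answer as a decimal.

Δt = 1.
T_6 = (1/2)·[(-13) + 2·(-4) + 2·5 + 2·32 + 2·95 + 2·212 + 401] = 534.

534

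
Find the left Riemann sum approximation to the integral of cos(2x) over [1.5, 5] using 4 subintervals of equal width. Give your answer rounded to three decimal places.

-0.316

Δx = (5 − 1.5)/4 = 0.875.
Left endpoints: 1.5, 2.375, 3.25, 4.125.
f(1.5) ≈ -0.990, f(2.375) ≈ 0.038, f(3.25) ≈ 0.977, f(4.125) ≈ -0.386.
Sum = Δx · [f(1.5) + f(2.375) + f(3.25) + f(4.125)].
Sum ≈ -0.316.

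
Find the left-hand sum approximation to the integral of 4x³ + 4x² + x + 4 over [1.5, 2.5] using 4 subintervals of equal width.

48.375

Δx = (2.5 − 1.5)/4 = 0.25.
Left endpoints: 1.5, 1.75, 2, 2.25.
f(1.5) = 28, f(1.75) = 39.4375, f(2) = 54, f(2.25) = 72.0625.
Sum = Δx · [f(1.5) + f(1.75) + f(2) + f(2.25)].
Sum = 48.375.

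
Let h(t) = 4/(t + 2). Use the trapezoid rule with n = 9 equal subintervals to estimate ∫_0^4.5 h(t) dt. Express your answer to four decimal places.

Δt = (4.5 − 0)/9 = 0.5.
h(0) = 2, h(0.5) = 1.6, h(1) = 4/3, h(1.5) = 8/7, h(2) = 1, h(2.5) = 8/9, h(3) = 0.8, h(3.5) = 8/11, h(4) = 2/3, h(4.5) = 8/13.
T_9 = (Δt/2)·[h(t_0) + 2h(t_1) + ... + 2h(t_{8}) + h(t_9)].
Sum ≈ 4.7334.

4.7334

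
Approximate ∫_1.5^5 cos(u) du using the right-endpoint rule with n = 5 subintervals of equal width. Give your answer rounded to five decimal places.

Δu = (5 − 1.5)/5 = 0.7.
Right endpoints: 2.2, 2.9, 3.6, 4.3, 5.
f(2.2) ≈ -0.58850, f(2.9) ≈ -0.97096, f(3.6) ≈ -0.89676, f(4.3) ≈ -0.40080, f(5) ≈ 0.28366.
Sum = Δu · [f(2.2) + f(2.9) + f(3.6) + f(4.3) + f(5)].
Sum ≈ -1.80135.

-1.80135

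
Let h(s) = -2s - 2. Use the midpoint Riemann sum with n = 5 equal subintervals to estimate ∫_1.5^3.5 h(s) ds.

-14

Δs = (3.5 − 1.5)/5 = 0.4.
Midpoints: 1.7, 2.1, 2.5, 2.9, 3.3.
h(1.7) = -5.4, h(2.1) = -6.2, h(2.5) = -7, h(2.9) = -7.8, h(3.3) = -8.6.
Sum = Δs · [h(1.7) + h(2.1) + h(2.5) + h(2.9) + h(3.3)].
Sum = -14.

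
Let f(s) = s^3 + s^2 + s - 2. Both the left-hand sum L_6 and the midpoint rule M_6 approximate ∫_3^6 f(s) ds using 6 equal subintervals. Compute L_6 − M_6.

L_6 = 321.3125.
M_6 = 373.34375.
L_6 − M_6 = -52.03125.

-52.03125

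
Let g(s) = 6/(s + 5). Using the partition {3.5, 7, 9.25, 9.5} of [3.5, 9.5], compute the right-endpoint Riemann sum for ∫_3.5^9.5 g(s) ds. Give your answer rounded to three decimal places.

Subinterval widths: 3.5, 2.25, 0.25.
Right endpoints: 7, 9.25, 9.5.
g(7) = 0.5, g(9.25) = 8/19, g(9.5) = 12/29.
Sum = Σ Δs_i · g(s_i).
Sum ≈ 2.801.

2.801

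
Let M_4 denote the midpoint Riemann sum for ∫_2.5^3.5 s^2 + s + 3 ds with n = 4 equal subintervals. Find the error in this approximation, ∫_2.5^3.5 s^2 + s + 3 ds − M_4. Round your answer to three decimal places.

0.005

Exact integral: ∫_2.5^3.5 f(s) ds ≈ 15.08333.
M_4 = 15.078125.
Error ≈ 15.08333 − 15.078125 ≈ 0.005.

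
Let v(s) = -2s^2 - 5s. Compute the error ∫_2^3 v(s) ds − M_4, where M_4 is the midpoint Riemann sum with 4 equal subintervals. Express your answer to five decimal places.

Exact integral: ∫_2^3 v(s) ds ≈ -25.1666667.
M_4 = -25.15625.
Error ≈ -25.1666667 − (-25.15625) ≈ -0.01042.

-0.01042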